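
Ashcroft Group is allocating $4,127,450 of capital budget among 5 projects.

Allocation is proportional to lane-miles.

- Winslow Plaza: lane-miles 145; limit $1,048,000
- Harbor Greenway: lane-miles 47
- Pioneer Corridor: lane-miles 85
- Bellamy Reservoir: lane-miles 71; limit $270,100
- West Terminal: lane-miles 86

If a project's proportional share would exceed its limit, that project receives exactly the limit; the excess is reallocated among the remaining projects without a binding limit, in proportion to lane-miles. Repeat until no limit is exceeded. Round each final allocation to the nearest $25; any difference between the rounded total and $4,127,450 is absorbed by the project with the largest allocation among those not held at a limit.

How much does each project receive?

Combined lane-miles = 434.
Unconstrained shares: Winslow Plaza 1,378,986.75; Harbor Greenway 446,981.91; Pioneer Corridor 808,371.54; Bellamy Reservoir 675,228.00; West Terminal 817,881.80.
Cap binds for Winslow Plaza ($1,048,000), Bellamy Reservoir ($270,100); remaining pool $2,809,350 reallocated over remaining lane-miles 218.
Remaining shares: Harbor Greenway 605,685.55 → $605,675; Pioneer Corridor 1,095,388.76 → $1,095,400; West Terminal 1,108,275.69 → $1,108,275.

Winslow Plaza: $1,048,000 · Harbor Greenway: $605,675 · Pioneer Corridor: $1,095,400 · Bellamy Reservoir: $270,100 · West Terminal: $1,108,275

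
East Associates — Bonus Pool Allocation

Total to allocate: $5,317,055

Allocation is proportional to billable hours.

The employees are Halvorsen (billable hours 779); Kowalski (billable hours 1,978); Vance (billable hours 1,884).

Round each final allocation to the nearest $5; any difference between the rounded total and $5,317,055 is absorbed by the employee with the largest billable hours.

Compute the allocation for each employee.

Billable hours total: 779 + 1,978 + 1,884 = 4,641.
Raw shares: Halvorsen 892,477.02; Kowalski 2,266,135.49; Vance 2,158,442.495.
Rounded to nearest $5: Halvorsen $892,475; Kowalski $2,266,135; Vance $2,158,440. Sum = $5,317,050.
Difference $5,317,055 − $5,317,050 = +$5 applied to largest billable hours (Kowalski): Kowalski becomes $2,266,140.

Halvorsen: $892,475 · Kowalski: $2,266,140 · Vance: $2,158,440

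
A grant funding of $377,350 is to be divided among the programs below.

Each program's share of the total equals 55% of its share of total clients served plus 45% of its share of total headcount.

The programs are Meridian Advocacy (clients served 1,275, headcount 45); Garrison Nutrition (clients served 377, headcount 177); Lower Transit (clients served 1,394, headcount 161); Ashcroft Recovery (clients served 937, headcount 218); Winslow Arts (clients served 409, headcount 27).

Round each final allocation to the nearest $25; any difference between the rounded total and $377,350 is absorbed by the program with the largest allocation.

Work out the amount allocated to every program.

Totals — clients served 4,392, headcount 628.
Composite weights (55% clients served + 45% headcount): Meridian Advocacy 0.1919; Garrison Nutrition 0.1740; Lower Transit 0.2899; Ashcroft Recovery 0.2735; Winslow Arts 0.0706.
Unrounded shares: Meridian Advocacy 72,417.44; Garrison Nutrition 65,674.77; Lower Transit 109,406.46; Ashcroft Recovery 103,223.54; Winslow Arts 26,627.80.
Rounded to nearest $25: Meridian Advocacy $72,425; Garrison Nutrition $65,675; Lower Transit $109,400; Ashcroft Recovery $103,225; Winslow Arts $26,625. Sum = $377,350.
No rounding difference to absorb.

Meridian Advocacy: $72,425; Garrison Nutrition: $65,675; Lower Transit: $109,400; Ashcroft Recovery: $103,225; Winslow Arts: $26,625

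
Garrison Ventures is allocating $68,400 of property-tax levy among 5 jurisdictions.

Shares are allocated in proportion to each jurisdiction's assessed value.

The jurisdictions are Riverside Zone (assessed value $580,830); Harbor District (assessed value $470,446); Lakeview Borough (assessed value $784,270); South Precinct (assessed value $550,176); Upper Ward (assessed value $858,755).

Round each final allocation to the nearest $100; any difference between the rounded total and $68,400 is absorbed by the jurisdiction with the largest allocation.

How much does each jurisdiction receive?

Riverside Zone: $12,200; Harbor District: $9,900; Lakeview Borough: $16,500; South Precinct: $11,600; Upper Ward: $18,200

Combined assessed value = 3,244,477.
Unrounded shares: Riverside Zone 580,830/3,244,477 × $68,400 = 12,245.05; Harbor District 470,446/3,244,477 × $68,400 = 9,917.93; Lakeview Borough 784,270/3,244,477 × $68,400 = 16,533.96; South Precinct 550,176/3,244,477 × $68,400 = 11,598.80; Upper Ward 858,755/3,244,477 × $68,400 = 18,104.26.
Rounded to nearest $100: Riverside Zone $12,200; Harbor District $9,900; Lakeview Borough $16,500; South Precinct $11,600; Upper Ward $18,100. Sum = $68,300.
Difference $68,400 − $68,300 = +$100 applied to largest allocation (Upper Ward): Upper Ward becomes $18,200.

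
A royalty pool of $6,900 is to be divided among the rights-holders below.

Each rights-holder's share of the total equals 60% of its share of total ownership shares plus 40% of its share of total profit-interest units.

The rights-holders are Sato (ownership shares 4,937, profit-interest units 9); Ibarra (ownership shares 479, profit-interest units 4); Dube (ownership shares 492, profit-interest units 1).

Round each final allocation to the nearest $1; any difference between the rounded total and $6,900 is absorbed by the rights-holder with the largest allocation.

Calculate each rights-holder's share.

Sato: $5,234 | Ibarra: $1,124 | Dube: $542

Ownership shares total 5,908; profit-interest units total 14.
Composite weights (60% ownership shares + 40% profit-interest units): Sato 0.7585; Ibarra 0.1629; Dube 0.0785.
Proportional shares: Sato 5,233.86; Ibarra 1,124.23; Dube 541.91.
After rounding ($1): Sato $5,234; Ibarra $1,124; Dube $542. Sum = $6,900.
Rounded total matches; no reconciliation needed.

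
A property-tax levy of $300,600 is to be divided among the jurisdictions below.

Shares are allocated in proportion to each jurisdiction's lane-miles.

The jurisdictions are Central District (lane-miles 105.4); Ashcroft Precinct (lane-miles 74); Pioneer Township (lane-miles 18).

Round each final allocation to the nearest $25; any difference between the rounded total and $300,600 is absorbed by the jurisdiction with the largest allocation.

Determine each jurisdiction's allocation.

Central District: $160,525 · Ashcroft Precinct: $112,675 · Pioneer Township: $27,400

Total lane-miles = 197.4.
Unrounded shares: Central District 105.4/197.4 × $300,600 = 160,502.74; Ashcroft Precinct 74/197.4 × $300,600 = 112,686.93; Pioneer Township 18/197.4 × $300,600 = 27,410.33.
At nearest $25: Central District $160,500; Ashcroft Precinct $112,675; Pioneer Township $27,400. Sum = $300,575.
Difference $300,600 − $300,575 = +$25 applied to largest allocation (Central District): Central District becomes $160,525.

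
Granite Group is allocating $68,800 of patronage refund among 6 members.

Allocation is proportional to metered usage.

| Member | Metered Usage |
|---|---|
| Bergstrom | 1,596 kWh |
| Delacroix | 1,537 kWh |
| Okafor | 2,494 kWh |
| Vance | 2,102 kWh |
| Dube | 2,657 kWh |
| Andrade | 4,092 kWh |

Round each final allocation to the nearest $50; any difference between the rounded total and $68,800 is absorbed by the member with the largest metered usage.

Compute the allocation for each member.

Total metered usage = 14,478.
Raw shares: Bergstrom 1,596/14,478 × $68,800 = 7,584.25; Delacroix 1,537/14,478 × $68,800 = 7,303.88; Okafor 2,494/14,478 × $68,800 = 11,851.58; Vance 2,102/14,478 × $68,800 = 9,988.78; Dube 2,657/14,478 × $68,800 = 12,626.16; Andrade 4,092/14,478 × $68,800 = 19,445.34.
Rounded to nearest $50: Bergstrom $7,600; Delacroix $7,300; Okafor $11,850; Vance $10,000; Dube $12,650; Andrade $19,450. Sum = $68,850.
Difference $68,800 − $68,850 = −$50 applied to largest metered usage (Andrade): Andrade becomes $19,400.

Bergstrom: $7,600; Delacroix: $7,300; Okafor: $11,850; Vance: $10,000; Dube: $12,650; Andrade: $19,400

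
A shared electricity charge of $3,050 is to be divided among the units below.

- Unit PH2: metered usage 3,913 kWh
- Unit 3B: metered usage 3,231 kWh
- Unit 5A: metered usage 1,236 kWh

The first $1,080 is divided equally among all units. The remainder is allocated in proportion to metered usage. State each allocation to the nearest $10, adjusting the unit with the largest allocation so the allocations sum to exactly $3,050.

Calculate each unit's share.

Unit PH2: $1,280 | Unit 3B: $1,120 | Unit 5A: $650

Equal tier: $1,080 ÷ 3 = $360 apiece.
Remainder $1,970 by metered usage (total 8,380): Unit PH2 919.88 → $920; Unit 3B 759.55 → $760; Unit 5A 290.56 → $290.
Totals: Unit PH2 $360 + $920 = $1,280; Unit 3B $360 + $760 = $1,120; Unit 5A $360 + $290 = $650.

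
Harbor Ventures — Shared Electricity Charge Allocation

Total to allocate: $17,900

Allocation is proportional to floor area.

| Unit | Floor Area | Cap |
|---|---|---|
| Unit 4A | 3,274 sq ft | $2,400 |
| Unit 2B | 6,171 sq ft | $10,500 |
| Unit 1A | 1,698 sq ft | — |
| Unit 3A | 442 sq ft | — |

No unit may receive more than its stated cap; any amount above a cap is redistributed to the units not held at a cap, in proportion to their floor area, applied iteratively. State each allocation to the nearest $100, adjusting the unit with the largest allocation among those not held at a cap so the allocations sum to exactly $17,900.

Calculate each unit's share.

Combined floor area = 11,585.
Pro-rata shares before constraints: Unit 4A 5,058.66; Unit 2B 9,534.82; Unit 1A 2,623.58; Unit 3A 682.93.
Held at cap: Unit 4A ($2,400); balance $15,500 reallocated over remaining floor area 8,311.
Held at cap: Unit 2B ($10,500); balance $5,000 reallocated over remaining floor area 2,140.
Shares after redistribution: Unit 1A 3,967.29 → $4,000; Unit 3A 1,032.71 → $1,000.

Unit 4A: $2,400 · Unit 2B: $10,500 · Unit 1A: $4,000 · Unit 3A: $1,000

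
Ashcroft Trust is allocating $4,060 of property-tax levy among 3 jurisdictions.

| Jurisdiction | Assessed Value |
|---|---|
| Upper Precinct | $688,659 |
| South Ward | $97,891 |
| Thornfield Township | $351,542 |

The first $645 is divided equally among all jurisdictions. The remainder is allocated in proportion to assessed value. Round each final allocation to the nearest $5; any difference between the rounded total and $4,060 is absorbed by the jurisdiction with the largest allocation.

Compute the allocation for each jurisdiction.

Upper Precinct: $2,280; South Ward: $510; Thornfield Township: $1,270

Equal tier: $645 ÷ 3 = $215 apiece.
Remainder $3,415 by assessed value (total 1,138,092): Upper Precinct 2,066.42 → $2,065; South Ward 293.74 → $295; Thornfield Township 1,054.85 → $1,055.
Totals: Upper Precinct $215 + $2,065 = $2,280; South Ward $215 + $295 = $510; Thornfield Township $215 + $1,055 = $1,270.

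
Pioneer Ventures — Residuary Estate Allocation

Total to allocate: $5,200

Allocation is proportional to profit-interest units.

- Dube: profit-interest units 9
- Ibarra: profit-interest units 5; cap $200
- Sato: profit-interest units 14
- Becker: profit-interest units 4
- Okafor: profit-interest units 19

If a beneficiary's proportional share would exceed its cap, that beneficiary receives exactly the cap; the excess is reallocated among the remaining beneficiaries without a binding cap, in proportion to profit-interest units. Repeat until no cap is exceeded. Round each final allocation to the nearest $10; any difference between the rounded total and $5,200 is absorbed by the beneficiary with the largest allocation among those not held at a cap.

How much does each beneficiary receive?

Profit-interest units total: 51.
Proportional shares (ignoring caps): Dube 917.65; Ibarra 509.80; Sato 1,427.45; Becker 407.84; Okafor 1,937.25.
Capped: Ibarra ($200); remaining pool $5,000 reallocated over remaining profit-interest units 46.
Remaining shares: Dube 978.26 → $980; Sato 1,521.74 → $1,520; Becker 434.78 → $430; Okafor 2,065.22 → $2,070.

Dube: $980; Ibarra: $200; Sato: $1,520; Becker: $430; Okafor: $2,070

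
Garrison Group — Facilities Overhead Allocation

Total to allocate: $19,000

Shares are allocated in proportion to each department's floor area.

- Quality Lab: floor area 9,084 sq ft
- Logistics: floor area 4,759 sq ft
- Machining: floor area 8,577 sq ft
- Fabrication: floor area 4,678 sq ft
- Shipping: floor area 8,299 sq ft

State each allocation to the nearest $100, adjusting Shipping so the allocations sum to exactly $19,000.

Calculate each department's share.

Quality Lab: $4,900; Logistics: $2,600; Machining: $4,600; Fabrication: $2,500; Shipping: $4,400

Floor area total: 35,397.
Proportional shares: Quality Lab 9,084/35,397 × $19,000 = 4,876.01; Logistics 4,759/35,397 × $19,000 = 2,554.48; Machining 8,577/35,397 × $19,000 = 4,603.86; Fabrication 4,678/35,397 × $19,000 = 2,511.00; Shipping 8,299/35,397 × $19,000 = 4,454.64.
At nearest $100: Quality Lab $4,900; Logistics $2,600; Machining $4,600; Fabrication $2,500; Shipping $4,500. Sum = $19,100.
Difference $19,000 − $19,100 = −$100 applied to Shipping: Shipping becomes $4,400.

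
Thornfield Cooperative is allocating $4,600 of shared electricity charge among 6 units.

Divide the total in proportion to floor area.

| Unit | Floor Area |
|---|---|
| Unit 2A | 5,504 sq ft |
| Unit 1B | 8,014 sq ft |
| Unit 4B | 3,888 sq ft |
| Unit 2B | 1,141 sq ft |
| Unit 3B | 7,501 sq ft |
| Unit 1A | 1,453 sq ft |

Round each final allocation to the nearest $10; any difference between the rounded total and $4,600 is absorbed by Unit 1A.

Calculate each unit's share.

Unit 2A: $920 | Unit 1B: $1,340 | Unit 4B: $650 | Unit 2B: $190 | Unit 3B: $1,250 | Unit 1A: $250

Combined floor area = 27,501.
Raw shares: Unit 2A 5,504/27,501 × $4,600 = 920.64; Unit 1B 8,014/27,501 × $4,600 = 1,340.47; Unit 4B 3,888/27,501 × $4,600 = 650.33; Unit 2B 1,141/27,501 × $4,600 = 190.85; Unit 3B 7,501/27,501 × $4,600 = 1,254.67; Unit 1A 1,453/27,501 × $4,600 = 243.04.
At nearest $10: Unit 2A $920; Unit 1B $1,340; Unit 4B $650; Unit 2B $190; Unit 3B $1,250; Unit 1A $240. Sum = $4,590.
Difference $4,600 − $4,590 = +$10 applied to Unit 1A: Unit 1A becomes $250.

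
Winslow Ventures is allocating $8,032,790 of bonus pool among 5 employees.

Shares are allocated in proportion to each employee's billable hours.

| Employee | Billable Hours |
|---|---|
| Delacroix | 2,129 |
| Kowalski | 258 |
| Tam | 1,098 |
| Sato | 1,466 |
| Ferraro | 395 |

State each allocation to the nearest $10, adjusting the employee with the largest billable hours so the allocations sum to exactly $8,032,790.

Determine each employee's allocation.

Delacroix: $3,198,990 · Kowalski: $387,670 · Tam: $1,649,830 · Sato: $2,202,780 · Ferraro: $593,520

Billable hours total: 2,129 + 258 + 1,098 + 1,466 + 395 = 5,346.
Proportional shares: Delacroix 3,198,991.75; Kowalski 387,665.51; Tam 1,649,832.29; Sato 2,202,781.55; Ferraro 593,518.90.
After rounding ($10): Delacroix $3,198,990; Kowalski $387,670; Tam $1,649,830; Sato $2,202,780; Ferraro $593,520. Sum = $8,032,790.
Rounded total matches; no reconciliation needed.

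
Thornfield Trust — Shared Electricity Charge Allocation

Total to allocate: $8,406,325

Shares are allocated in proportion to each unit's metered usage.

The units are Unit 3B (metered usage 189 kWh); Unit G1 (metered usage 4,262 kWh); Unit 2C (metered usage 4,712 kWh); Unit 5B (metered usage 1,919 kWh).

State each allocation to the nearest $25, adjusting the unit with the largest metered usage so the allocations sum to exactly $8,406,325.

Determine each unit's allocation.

Unit 3B: $143,375 | Unit G1: $3,232,975 | Unit 2C: $3,574,300 | Unit 5B: $1,455,675

Sum of metered usage: 189 + 4,262 + 4,712 + 1,919 = 11,082.
Raw shares: Unit 3B 143,367.21; Unit G1 3,232,968.52; Unit 2C 3,574,319.02; Unit 5B 1,455,670.25.
At nearest $25: Unit 3B $143,375; Unit G1 $3,232,975; Unit 2C $3,574,325; Unit 5B $1,455,675. Sum = $8,406,350.
Difference $8,406,325 − $8,406,350 = −$25 applied to largest metered usage (Unit 2C): Unit 2C becomes $3,574,300.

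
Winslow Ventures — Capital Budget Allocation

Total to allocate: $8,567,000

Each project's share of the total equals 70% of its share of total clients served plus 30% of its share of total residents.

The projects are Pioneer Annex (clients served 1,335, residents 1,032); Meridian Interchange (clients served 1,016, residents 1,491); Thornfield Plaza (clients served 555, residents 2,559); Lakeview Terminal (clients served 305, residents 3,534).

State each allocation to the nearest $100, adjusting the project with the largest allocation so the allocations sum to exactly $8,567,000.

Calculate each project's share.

Clients served total 3,211; residents total 8,616.
Combined weights (70% clients served + 30% residents): Pioneer Annex 0.3270; Meridian Interchange 0.2734; Thornfield Plaza 0.2101; Lakeview Terminal 0.1895.
Raw shares: Pioneer Annex 2,801,100.41; Meridian Interchange 2,342,249.28; Thornfield Plaza 1,799,858.31; Lakeview Terminal 1,623,792.00.
Rounded to nearest $100: Pioneer Annex $2,801,100; Meridian Interchange $2,342,200; Thornfield Plaza $1,799,900; Lakeview Terminal $1,623,800. Sum = $8,567,000.
No rounding difference to absorb.

Pioneer Annex: $2,801,100 · Meridian Interchange: $2,342,200 · Thornfield Plaza: $1,799,900 · Lakeview Terminal: $1,623,800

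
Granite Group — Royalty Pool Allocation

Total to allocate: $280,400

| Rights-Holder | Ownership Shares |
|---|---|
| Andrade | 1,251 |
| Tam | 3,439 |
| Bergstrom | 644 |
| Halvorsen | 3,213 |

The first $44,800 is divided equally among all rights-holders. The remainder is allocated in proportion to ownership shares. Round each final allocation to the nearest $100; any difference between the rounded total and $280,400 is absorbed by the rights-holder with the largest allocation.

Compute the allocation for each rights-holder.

$44,800 shared equally gives $11,200 per rights-holder.
Remainder $235,600 by ownership shares (total 8,547): Andrade 34,484.10 → $34,500; Tam 94,796.82 → $94,800; Bergstrom 17,752.01 → $17,800; Halvorsen 88,567.08 → $88,600.
Rounding difference −$100 on remainder applied to Tam.
Totals: Andrade $11,200 + $34,500 = $45,700; Tam $11,200 + $94,700 = $105,900; Bergstrom $11,200 + $17,800 = $29,000; Halvorsen $11,200 + $88,600 = $99,800.

Andrade: $45,700; Tam: $105,900; Bergstrom: $29,000; Halvorsen: $99,800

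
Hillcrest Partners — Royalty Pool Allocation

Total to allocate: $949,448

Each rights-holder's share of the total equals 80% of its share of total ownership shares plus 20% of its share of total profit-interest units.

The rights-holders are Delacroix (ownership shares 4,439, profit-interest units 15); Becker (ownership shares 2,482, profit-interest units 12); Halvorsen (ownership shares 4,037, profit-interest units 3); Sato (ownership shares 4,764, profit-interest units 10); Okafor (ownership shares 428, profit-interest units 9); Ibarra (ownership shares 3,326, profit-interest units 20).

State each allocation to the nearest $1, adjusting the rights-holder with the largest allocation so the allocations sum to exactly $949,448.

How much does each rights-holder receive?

Delacroix: $214,399; Becker: $129,822; Halvorsen: $165,698; Sato: $213,315; Okafor: $41,460; Ibarra: $184,754

Ownership shares total 19,476; profit-interest units total 69.
Combined weights (80% ownership shares + 20% profit-interest units): Delacroix 0.2258; Becker 0.1367; Halvorsen 0.1745; Sato 0.2247; Okafor 0.0437; Ibarra 0.1946.
Proportional shares: Delacroix 214,400.07; Becker 129,821.56; Halvorsen 165,697.91; Sato 213,314.86; Okafor 41,460.09; Ibarra 184,753.51.
After rounding ($1): Delacroix $214,400; Becker $129,822; Halvorsen $165,698; Sato $213,315; Okafor $41,460; Ibarra $184,754. Sum = $949,449.
Difference $949,448 − $949,449 = −$1 applied to largest allocation (Delacroix): Delacroix becomes $214,399.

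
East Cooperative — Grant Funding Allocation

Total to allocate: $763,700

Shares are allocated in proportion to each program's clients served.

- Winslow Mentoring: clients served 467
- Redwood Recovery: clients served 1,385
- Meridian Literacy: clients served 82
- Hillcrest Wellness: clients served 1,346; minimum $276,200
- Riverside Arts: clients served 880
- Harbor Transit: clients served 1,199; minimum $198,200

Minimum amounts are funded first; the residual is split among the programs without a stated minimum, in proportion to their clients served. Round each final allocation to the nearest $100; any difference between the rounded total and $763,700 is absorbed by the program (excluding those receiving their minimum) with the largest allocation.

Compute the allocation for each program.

Minimums first: Hillcrest Wellness $276,200; Harbor Transit $198,200. Residual $289,300.
Residual split over remaining clients served 2,814: Winslow Mentoring 48,011.05 → $48,000; Redwood Recovery 142,388.24 → $142,400; Meridian Literacy 8,430.21 → $8,400; Riverside Arts 90,470.50 → $90,500.

Winslow Mentoring: $48,000 | Redwood Recovery: $142,400 | Meridian Literacy: $8,400 | Hillcrest Wellness: $276,200 | Riverside Arts: $90,500 | Harbor Transit: $198,200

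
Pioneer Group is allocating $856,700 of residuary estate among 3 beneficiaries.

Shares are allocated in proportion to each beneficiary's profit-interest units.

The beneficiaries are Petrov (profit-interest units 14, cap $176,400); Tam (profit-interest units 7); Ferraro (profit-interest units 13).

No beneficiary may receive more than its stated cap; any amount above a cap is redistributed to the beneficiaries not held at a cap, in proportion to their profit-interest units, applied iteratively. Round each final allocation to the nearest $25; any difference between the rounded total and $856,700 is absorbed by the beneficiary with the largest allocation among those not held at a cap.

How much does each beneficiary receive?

Petrov: $176,400 · Tam: $238,100 · Ferraro: $442,200

Profit-interest units total: 34.
Proportional shares (ignoring caps): Petrov 352,758.82; Tam 176,379.41; Ferraro 327,561.76.
Cap binds for Petrov ($176,400); remaining pool $680,300 reallocated over remaining profit-interest units 20.
Shares after redistribution: Tam 238,105.00 → $238,100; Ferraro 442,195.00 → $442,200.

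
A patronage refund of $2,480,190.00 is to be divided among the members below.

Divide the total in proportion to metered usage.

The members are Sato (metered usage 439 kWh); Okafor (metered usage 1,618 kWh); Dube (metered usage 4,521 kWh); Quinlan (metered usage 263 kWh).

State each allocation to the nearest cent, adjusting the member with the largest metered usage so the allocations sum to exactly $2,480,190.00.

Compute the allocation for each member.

Metered usage total: 439 + 1,618 + 4,521 + 263 = 6,841.
Proportional shares: Sato 159,158.5163; Okafor 586,602.4587; Dube 1,639,078.9344; Quinlan 95,350.0906.
After rounding (cent): Sato $159,158.52; Okafor $586,602.46; Dube $1,639,078.93; Quinlan $95,350.09. Sum = $2,480,190.00.
Sum already equals the total — no adjustment.

Sato: $159,158.52; Okafor: $586,602.46; Dube: $1,639,078.93; Quinlan: $95,350.09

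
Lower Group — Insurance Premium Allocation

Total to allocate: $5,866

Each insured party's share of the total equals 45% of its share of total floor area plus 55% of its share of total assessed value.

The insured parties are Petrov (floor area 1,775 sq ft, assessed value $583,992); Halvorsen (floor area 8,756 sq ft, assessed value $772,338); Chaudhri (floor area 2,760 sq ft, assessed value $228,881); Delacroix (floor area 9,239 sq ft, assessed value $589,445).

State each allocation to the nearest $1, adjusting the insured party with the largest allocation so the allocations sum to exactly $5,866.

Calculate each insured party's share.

Floor area total 22,530; assessed value total 2,174,656.
Composite weights (45% floor area + 55% assessed value): Petrov 0.1832; Halvorsen 0.3702; Chaudhri 0.1130; Delacroix 0.3336.
Proportional shares: Petrov 1,074.37; Halvorsen 2,171.72; Chaudhri 662.94; Delacroix 1,956.97.
At nearest $1: Petrov $1,074; Halvorsen $2,172; Chaudhri $663; Delacroix $1,957. Sum = $5,866.
Sum already equals the total — no adjustment.

Petrov: $1,074 · Halvorsen: $2,172 · Chaudhri: $663 · Delacroix: $1,957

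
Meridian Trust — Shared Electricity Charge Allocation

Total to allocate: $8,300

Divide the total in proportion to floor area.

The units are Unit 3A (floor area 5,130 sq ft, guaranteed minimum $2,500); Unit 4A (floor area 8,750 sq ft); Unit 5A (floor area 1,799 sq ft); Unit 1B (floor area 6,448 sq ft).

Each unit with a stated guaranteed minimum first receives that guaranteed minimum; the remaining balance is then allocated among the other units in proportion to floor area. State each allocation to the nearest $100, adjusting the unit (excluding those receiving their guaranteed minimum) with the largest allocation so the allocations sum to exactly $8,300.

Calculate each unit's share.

Fund the minimums — Unit 3A $2,500. Remaining pool $5,800.
Remaining pool split over remaining floor area 16,997: Unit 4A 2,985.82 → $3,000; Unit 5A 613.88 → $600; Unit 1B 2,200.29 → $2,200.

Unit 3A: $2,500 | Unit 4A: $3,000 | Unit 5A: $600 | Unit 1B: $2,200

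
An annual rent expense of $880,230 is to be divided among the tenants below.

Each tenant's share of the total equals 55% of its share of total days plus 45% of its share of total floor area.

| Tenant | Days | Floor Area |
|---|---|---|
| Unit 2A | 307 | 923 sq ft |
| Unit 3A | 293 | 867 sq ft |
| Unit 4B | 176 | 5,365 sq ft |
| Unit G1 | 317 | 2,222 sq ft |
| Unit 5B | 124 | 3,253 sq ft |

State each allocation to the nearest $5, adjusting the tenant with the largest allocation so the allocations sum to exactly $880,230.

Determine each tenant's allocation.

Totals — days 1,217, floor area 12,630.
Composite weights (55% days + 45% floor area): Unit 2A 0.1716; Unit 3A 0.1633; Unit 4B 0.2707; Unit G1 0.2224; Unit 5B 0.1719.
Pro-rata amounts: Unit 2A 151,072.82; Unit 3A 143,747.29; Unit 4B 238,271.11; Unit G1 195,790.23; Unit 5B 151,348.55.
After rounding ($5): Unit 2A $151,075; Unit 3A $143,745; Unit 4B $238,270; Unit G1 $195,790; Unit 5B $151,350. Sum = $880,230.
Rounded total matches; no reconciliation needed.

Unit 2A: $151,075 · Unit 3A: $143,745 · Unit 4B: $238,270 · Unit G1: $195,790 · Unit 5B: $151,350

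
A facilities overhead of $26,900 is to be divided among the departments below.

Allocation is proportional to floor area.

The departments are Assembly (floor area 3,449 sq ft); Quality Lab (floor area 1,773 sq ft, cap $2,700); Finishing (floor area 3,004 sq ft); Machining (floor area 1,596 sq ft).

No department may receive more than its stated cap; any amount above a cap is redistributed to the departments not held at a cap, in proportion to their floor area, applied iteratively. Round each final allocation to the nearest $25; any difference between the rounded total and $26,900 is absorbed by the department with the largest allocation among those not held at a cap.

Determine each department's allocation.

Total floor area = 9,822.
Pro-rata shares before constraints: Assembly 9,445.95; Quality Lab 4,855.80; Finishing 8,227.20; Machining 4,371.04.
Capped: Quality Lab ($2,700); remaining pool $24,200 reallocated over remaining floor area 8,049.
Redistributed shares: Assembly 10,369.71 → $10,375; Finishing 9,031.78 → $9,025; Machining 4,798.51 → $4,800.

Assembly: $10,375; Quality Lab: $2,700; Finishing: $9,025; Machining: $4,800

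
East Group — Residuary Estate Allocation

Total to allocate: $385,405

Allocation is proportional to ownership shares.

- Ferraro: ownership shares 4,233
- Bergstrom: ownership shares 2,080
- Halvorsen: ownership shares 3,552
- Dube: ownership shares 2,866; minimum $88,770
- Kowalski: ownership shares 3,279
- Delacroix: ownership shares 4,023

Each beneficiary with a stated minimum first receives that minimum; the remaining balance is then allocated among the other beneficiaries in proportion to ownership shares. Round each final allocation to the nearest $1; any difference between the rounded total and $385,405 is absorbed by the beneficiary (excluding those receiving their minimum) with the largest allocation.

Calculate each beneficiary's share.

Guaranteed amounts: Dube $88,770. Balance $296,635.
Balance split over remaining ownership shares 17,167: Ferraro 73,143.59 → $73,144; Bergstrom 35,941.10 → $35,941; Halvorsen 61,376.33 → $61,376; Kowalski 56,659.06 → $56,659; Delacroix 69,514.92 → $69,515.

Ferraro: $73,144; Bergstrom: $35,941; Halvorsen: $61,376; Dube: $88,770; Kowalski: $56,659; Delacroix: $69,515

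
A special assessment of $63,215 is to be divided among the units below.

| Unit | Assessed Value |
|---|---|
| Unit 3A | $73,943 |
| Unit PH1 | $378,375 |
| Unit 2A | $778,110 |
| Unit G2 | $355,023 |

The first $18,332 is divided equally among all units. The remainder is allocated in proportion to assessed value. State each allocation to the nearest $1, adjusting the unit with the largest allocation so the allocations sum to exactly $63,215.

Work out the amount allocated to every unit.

Unit 3A: $6,676 · Unit PH1: $15,295 · Unit 2A: $26,611 · Unit G2: $14,633

$18,332 shared equally gives $4,583 per unit.
Remainder $44,883 by assessed value (total 1,585,451): Unit 3A 2,093.27 → $2,093; Unit PH1 10,711.53 → $10,712; Unit 2A 22,027.75 → $22,028; Unit G2 10,050.45 → $10,050.
Totals: Unit 3A $4,583 + $2,093 = $6,676; Unit PH1 $4,583 + $10,712 = $15,295; Unit 2A $4,583 + $22,028 = $26,611; Unit G2 $4,583 + $10,050 = $14,633.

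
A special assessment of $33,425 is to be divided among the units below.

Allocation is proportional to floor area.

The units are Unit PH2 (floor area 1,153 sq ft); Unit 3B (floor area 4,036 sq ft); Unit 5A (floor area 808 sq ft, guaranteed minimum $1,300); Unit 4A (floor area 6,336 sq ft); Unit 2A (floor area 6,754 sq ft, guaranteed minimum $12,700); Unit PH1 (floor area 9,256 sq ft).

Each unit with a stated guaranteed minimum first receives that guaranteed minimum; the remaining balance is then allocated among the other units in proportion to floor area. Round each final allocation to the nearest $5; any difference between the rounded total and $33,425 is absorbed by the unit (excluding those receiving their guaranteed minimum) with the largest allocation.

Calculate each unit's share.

Unit PH2: $1,080 | Unit 3B: $3,775 | Unit 5A: $1,300 | Unit 4A: $5,925 | Unit 2A: $12,700 | Unit PH1: $8,645

Guaranteed amounts: Unit 5A $1,300; Unit 2A $12,700. Balance $19,425.
Balance split over remaining floor area 20,781: Unit PH2 1,077.76 → $1,080; Unit 3B 3,772.64 → $3,775; Unit 4A 5,922.56 → $5,925; Unit PH1 8,652.03 → $8,650.
Rounding difference −$5 applied to Unit PH1 → $8,645.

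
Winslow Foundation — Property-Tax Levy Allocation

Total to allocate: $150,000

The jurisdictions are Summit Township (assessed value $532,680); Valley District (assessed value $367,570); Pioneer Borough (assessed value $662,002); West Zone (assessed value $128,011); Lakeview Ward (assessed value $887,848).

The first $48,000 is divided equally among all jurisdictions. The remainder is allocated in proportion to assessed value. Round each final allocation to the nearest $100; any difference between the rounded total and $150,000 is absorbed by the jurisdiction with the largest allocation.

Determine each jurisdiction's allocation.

Equal tier: $48,000 ÷ 5 = $9,600 apiece.
Remainder $102,000 by assessed value (total 2,578,111): Summit Township 21,074.87 → $21,100; Valley District 14,542.48 → $14,500; Pioneer Borough 26,191.35 → $26,200; West Zone 5,064.61 → $5,100; Lakeview Ward 35,126.69 → $35,100.
Totals: Summit Township $9,600 + $21,100 = $30,700; Valley District $9,600 + $14,500 = $24,100; Pioneer Borough $9,600 + $26,200 = $35,800; West Zone $9,600 + $5,100 = $14,700; Lakeview Ward $9,600 + $35,100 = $44,700.

Summit Township: $30,700 · Valley District: $24,100 · Pioneer Borough: $35,800 · West Zone: $14,700 · Lakeview Ward: $44,700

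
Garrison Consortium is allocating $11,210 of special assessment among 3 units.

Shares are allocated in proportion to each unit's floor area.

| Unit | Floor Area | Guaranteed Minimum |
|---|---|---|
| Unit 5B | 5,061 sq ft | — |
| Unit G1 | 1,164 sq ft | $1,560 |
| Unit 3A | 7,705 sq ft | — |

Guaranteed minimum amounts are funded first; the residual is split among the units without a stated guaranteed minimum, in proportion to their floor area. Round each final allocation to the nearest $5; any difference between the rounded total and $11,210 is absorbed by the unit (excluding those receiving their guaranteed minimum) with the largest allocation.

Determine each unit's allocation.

Minimums first: Unit G1 $1,560. Remaining pool $9,650.
Remaining pool split over remaining floor area 12,766: Unit 5B 3,825.68 → $3,825; Unit 3A 5,824.32 → $5,825.

Unit 5B: $3,825 · Unit G1: $1,560 · Unit 3A: $5,825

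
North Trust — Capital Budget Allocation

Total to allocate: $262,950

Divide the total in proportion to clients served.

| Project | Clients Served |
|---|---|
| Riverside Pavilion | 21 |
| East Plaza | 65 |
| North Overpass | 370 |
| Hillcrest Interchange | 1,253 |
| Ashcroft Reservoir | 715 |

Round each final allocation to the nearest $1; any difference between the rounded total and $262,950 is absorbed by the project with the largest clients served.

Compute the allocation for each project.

Clients served total: 21 + 65 + 370 + 1,253 + 715 = 2,424.
Pro-rata amounts: Riverside Pavilion 2,278.03; East Plaza 7,051.05; North Overpass 40,136.76; Hillcrest Interchange 135,922.59; Ashcroft Reservoir 77,561.57.
After rounding ($1): Riverside Pavilion $2,278; East Plaza $7,051; North Overpass $40,137; Hillcrest Interchange $135,923; Ashcroft Reservoir $77,562. Sum = $262,951.
Difference $262,950 − $262,951 = −$1 applied to largest clients served (Hillcrest Interchange): Hillcrest Interchange becomes $135,922.

Riverside Pavilion: $2,278 | East Plaza: $7,051 | North Overpass: $40,137 | Hillcrest Interchange: $135,922 | Ashcroft Reservoir: $77,562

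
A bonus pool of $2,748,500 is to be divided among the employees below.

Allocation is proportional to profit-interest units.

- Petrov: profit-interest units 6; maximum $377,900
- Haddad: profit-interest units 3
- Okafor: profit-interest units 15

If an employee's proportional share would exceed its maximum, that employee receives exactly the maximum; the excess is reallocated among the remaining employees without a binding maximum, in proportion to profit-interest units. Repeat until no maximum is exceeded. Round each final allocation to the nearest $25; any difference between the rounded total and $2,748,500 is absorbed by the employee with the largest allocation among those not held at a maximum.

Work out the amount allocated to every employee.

Combined profit-interest units = 24.
Pro-rata shares before constraints: Petrov 687,125.00; Haddad 343,562.50; Okafor 1,717,812.50.
Capped: Petrov ($377,900); remaining pool $2,370,600 reallocated over remaining profit-interest units 18.
Redistributed shares: Haddad 395,100.00 → $395,100; Okafor 1,975,500.00 → $1,975,500.

Petrov: $377,900 · Haddad: $395,100 · Okafor: $1,975,500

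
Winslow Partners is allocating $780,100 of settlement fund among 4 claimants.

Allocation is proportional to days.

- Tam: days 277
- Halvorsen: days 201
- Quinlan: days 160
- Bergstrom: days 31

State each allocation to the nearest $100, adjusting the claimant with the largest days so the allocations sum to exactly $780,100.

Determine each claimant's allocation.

Tam: $323,000 | Halvorsen: $234,400 | Quinlan: $186,600 | Bergstrom: $36,100

Sum of days: 277 + 201 + 160 + 31 = 669.
Proportional shares: Tam 323,001.05; Halvorsen 234,379.82; Quinlan 186,571.00; Bergstrom 36,148.13.
Rounded to nearest $100: Tam $323,000; Halvorsen $234,400; Quinlan $186,600; Bergstrom $36,100. Sum = $780,100.
No rounding difference to absorb.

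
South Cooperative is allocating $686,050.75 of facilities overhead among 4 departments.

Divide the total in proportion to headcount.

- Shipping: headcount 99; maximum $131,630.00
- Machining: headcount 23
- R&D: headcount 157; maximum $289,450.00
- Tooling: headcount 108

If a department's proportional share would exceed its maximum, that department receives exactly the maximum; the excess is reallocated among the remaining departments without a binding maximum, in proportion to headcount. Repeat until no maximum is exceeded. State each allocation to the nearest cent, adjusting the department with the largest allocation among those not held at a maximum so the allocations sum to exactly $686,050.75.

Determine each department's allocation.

Shipping: $131,630.00; Machining: $46,521.58; R&D: $289,450.00; Tooling: $218,449.17

Total headcount = 387.
Pro-rata shares before constraints: Shipping 175,501.3547; Machining 40,773.0420; R&D 278,320.3301; Tooling 191,456.0233.
Capped: Shipping ($131,630.00); balance $554,420.75 reallocated over remaining headcount 288.
Capped: R&D ($289,450.00); balance $264,970.75 reallocated over remaining headcount 131.
Remaining shares: Machining 46,521.5821 → $46,521.58; Tooling 218,449.1679 → $218,449.17.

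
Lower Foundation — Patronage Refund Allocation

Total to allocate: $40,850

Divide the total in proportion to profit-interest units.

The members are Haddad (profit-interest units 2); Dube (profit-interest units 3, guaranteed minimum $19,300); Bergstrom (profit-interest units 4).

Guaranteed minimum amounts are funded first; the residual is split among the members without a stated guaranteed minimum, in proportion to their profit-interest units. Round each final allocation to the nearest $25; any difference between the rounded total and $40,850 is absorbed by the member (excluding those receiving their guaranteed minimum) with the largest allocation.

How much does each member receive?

Minimums first: Dube $19,300. Remaining pool $21,550.
Remaining pool split over remaining profit-interest units 6: Haddad 7,183.33 → $7,175; Bergstrom 14,366.67 → $14,375.

Haddad: $7,175; Dube: $19,300; Bergstrom: $14,375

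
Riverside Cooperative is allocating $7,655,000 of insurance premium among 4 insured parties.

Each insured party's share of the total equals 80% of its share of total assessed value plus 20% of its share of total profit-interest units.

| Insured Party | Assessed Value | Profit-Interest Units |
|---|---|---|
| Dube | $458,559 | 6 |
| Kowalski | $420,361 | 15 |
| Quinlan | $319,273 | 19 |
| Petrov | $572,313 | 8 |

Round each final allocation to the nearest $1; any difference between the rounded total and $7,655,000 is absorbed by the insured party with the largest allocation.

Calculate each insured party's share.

Totals — assessed value 1,770,506, profit-interest units 48.
Blended shares (80% assessed value + 20% profit-interest units): Dube 0.2322; Kowalski 0.2524; Quinlan 0.2234; Petrov 0.2919.
Proportional shares: Dube 1,777,483.90; Kowalski 1,932,423.40; Quinlan 1,710,353.64; Petrov 2,234,739.07.
After rounding ($1): Dube $1,777,484; Kowalski $1,932,423; Quinlan $1,710,354; Petrov $2,234,739. Sum = $7,655,000.
Rounded total matches; no reconciliation needed.

Dube: $1,777,484 | Kowalski: $1,932,423 | Quinlan: $1,710,354 | Petrov: $2,234,739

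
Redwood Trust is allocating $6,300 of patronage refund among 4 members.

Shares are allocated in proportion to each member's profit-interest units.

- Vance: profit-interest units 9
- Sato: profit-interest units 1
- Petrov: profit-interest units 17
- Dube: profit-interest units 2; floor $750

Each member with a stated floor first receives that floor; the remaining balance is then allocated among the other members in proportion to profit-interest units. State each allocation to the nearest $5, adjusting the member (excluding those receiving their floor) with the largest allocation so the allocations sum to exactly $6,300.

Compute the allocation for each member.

Vance: $1,850 | Sato: $205 | Petrov: $3,495 | Dube: $750

Guaranteed amounts: Dube $750. Balance $5,550.
Balance split over remaining profit-interest units 27: Vance 1,850.00 → $1,850; Sato 205.56 → $205; Petrov 3,494.44 → $3,495.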